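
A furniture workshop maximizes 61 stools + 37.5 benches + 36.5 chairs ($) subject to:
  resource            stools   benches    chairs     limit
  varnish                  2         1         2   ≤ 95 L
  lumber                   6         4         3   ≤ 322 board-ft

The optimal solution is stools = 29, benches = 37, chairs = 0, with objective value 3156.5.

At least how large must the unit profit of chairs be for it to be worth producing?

40

At the optimum: varnish uses 95 of 95 (binding); lumber uses 322 of 322 (binding).
The binding rows give the dual system: 2·y_varnish + 6·y_lumber = 61 and 1·y_varnish + 4·y_lumber = 37.5.
Solving: y_varnish = 9.5, y_lumber = 7.
chairs enters the basis when its profit ≥ yᵀa₃ = 9.5·2 + 7·3 = 40.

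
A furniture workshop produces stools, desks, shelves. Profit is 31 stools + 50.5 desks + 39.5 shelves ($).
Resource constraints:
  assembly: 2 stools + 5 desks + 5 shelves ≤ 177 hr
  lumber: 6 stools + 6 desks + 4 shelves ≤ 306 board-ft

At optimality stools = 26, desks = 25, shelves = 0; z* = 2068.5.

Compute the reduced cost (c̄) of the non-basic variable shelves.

-5

Check each constraint at x*: assembly 177/177 (tight); lumber 306/306 (tight).
The binding rows give the dual system: 2·y_assembly + 6·y_lumber = 31 and 5·y_assembly + 6·y_lumber = 50.5.
→ y_assembly = 6.5 and y_lumber = 3.
Reduced cost of shelves: c₃ − yᵀa₃ = 39.5 − (6.5·5 + 3·4) = 39.5 − 44.5 = -5.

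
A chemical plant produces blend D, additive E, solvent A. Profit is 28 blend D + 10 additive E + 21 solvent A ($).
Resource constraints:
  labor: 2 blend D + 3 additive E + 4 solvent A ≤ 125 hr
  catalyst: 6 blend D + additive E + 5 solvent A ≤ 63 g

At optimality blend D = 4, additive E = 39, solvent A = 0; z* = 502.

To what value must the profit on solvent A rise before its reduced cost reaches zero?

At the optimum: labor uses 125 of 125 (binding); catalyst uses 63 of 63 (binding).
The binding rows give the dual system: 2·y_labor + 6·y_catalyst = 28 and 3·y_labor + 1·y_catalyst = 10.
→ y_labor = 2 and y_catalyst = 4.
solvent A enters the basis when its profit ≥ yᵀa₃ = 2·4 + 4·5 = 28.

28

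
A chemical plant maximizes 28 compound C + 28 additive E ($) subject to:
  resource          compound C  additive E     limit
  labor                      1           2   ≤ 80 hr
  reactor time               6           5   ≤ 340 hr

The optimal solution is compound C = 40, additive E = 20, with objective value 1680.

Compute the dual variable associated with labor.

At the optimum: labor uses 80 of 80 (binding); reactor time uses 340 of 340 (binding).
From A_Bᵀ y = c: 1·y_labor + 6·y_reactor time = 28; 2·y_labor + 5·y_reactor time = 28.
This yields shadow prices y_labor = 4, y_reactor time = 4.
Shadow price of labor = 4.

4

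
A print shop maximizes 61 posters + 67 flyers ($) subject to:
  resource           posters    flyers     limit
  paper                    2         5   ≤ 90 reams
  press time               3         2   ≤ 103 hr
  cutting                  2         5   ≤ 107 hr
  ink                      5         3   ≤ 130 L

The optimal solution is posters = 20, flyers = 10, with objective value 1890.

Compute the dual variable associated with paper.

8

Check each constraint at x*: paper 90/90 (tight); press time 80/103 (slack 23); cutting 90/107 (slack 17); ink 130/130 (tight).
Slack constraints have shadow price 0 (complementary slackness).
Dual feasibility on the basic columns requires 2·y_paper + 5·y_ink = 61, 5·y_paper + 3·y_ink = 67.
Solving: y_paper = 8, y_ink = 9.
Shadow price of paper = 8.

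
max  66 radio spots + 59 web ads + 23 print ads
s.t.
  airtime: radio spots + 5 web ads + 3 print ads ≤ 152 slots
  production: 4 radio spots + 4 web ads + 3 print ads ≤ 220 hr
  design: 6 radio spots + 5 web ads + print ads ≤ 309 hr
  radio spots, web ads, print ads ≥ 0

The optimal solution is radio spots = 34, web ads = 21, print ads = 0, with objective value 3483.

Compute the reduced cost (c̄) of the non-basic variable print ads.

-2

Check each constraint at x*: airtime 139/152 (slack 13); production 220/220 (tight); design 309/309 (tight).
By complementary slackness, y = 0 for the non-binding constraint.
Dual feasibility on the basic columns requires 4·y_production + 6·y_design = 66, 4·y_production + 5·y_design = 59.
This yields shadow prices y_production = 6, y_design = 7.
Reduced cost of print ads: c₃ − yᵀa₃ = 23 − (6·3 + 7·1) = 23 − 25 = -2.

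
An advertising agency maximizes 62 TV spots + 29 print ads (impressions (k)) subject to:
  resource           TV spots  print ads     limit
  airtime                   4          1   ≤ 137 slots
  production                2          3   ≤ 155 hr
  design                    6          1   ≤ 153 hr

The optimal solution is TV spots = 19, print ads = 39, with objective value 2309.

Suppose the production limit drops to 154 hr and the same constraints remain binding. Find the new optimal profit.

Check each constraint at x*: airtime 115/137 (slack 22); production 155/155 (tight); design 153/153 (tight).
Slack constraints have shadow price 0 (complementary slackness).
Dual feasibility on the basic columns requires 2·y_production + 6·y_design = 62, 3·y_production + 1·y_design = 29.
Solving: y_production = 7, y_design = 8.
Δz = y_production·Δb = 7 × (-1) = -7, so new z* = 2309 − 7 = 2302.

2302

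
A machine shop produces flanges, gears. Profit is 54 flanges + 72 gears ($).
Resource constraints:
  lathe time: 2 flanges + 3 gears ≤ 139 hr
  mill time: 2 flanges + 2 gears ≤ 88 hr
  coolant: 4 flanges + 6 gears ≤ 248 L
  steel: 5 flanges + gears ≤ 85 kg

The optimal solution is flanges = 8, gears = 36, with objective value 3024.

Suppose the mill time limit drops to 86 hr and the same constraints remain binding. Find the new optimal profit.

3006

Binding: mill time and coolant. Non-binding: lathe time (15 unused), steel (9 unused).
Since lathe time, steel are not tight, their duals are 0.
From A_Bᵀ y = c: 2·y_mill time + 4·y_coolant = 54; 2·y_mill time + 6·y_coolant = 72.
This yields shadow prices y_mill time = 9, y_coolant = 9.
Δz = y_mill time·Δb = 9 × (-2) = -18, so new z* = 3024 − 18 = 3006.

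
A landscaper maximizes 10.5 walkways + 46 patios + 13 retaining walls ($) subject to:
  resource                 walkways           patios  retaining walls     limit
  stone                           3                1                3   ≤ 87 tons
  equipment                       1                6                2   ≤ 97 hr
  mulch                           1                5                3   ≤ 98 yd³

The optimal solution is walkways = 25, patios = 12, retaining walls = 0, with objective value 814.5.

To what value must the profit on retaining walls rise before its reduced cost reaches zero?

Check each constraint at x*: stone 87/87 (tight); equipment 97/97 (tight); mulch 85/98 (slack 13).
Slack constraints have shadow price 0 (complementary slackness).
The binding rows give the dual system: 3·y_stone + 1·y_equipment = 10.5 and 1·y_stone + 6·y_equipment = 46.
→ y_stone = 1 and y_equipment = 7.5.
retaining walls enters the basis when its profit ≥ yᵀa₃ = 1·3 + 7.5·2 = 18.

18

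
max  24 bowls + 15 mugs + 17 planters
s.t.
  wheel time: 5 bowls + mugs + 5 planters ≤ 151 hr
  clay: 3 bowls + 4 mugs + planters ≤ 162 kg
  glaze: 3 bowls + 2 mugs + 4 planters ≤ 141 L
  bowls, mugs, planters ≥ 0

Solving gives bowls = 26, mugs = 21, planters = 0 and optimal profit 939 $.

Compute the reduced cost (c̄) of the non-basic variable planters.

-1

Check each constraint at x*: wheel time 151/151 (tight); clay 162/162 (tight); glaze 120/141 (slack 21).
Since glaze is not tight, its dual is 0.
The binding rows give the dual system: 5·y_wheel time + 3·y_clay = 24 and 1·y_wheel time + 4·y_clay = 15.
This yields shadow prices y_wheel time = 3, y_clay = 3.
Reduced cost of planters: c₃ − yᵀa₃ = 17 − (3·5 + 3·1) = 17 − 18 = -1.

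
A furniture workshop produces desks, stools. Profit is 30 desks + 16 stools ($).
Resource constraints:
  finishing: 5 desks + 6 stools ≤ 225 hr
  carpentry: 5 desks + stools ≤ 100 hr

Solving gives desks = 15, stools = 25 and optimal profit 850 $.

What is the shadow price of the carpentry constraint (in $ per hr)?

Check each constraint at x*: finishing 225/225 (tight); carpentry 100/100 (tight).
From A_Bᵀ y = c: 5·y_finishing + 5·y_carpentry = 30; 6·y_finishing + 1·y_carpentry = 16.
This yields shadow prices y_finishing = 2, y_carpentry = 4.
Shadow price of carpentry = 4.

4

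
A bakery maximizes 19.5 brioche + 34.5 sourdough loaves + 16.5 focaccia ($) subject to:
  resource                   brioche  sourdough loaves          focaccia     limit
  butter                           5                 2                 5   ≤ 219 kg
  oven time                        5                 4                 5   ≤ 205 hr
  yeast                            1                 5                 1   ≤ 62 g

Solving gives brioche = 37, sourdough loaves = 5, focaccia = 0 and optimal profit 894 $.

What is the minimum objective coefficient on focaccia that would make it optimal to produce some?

19.5

Check each constraint at x*: butter 195/219 (slack 24); oven time 205/205 (tight); yeast 62/62 (tight).
By complementary slackness, y = 0 for the non-binding constraint.
The binding rows give the dual system: 5·y_oven time + 1·y_yeast = 19.5 and 4·y_oven time + 5·y_yeast = 34.5.
Solving: y_oven time = 3, y_yeast = 4.5.
focaccia enters the basis when its profit ≥ yᵀa₃ = 3·5 + 4.5·1 = 19.5.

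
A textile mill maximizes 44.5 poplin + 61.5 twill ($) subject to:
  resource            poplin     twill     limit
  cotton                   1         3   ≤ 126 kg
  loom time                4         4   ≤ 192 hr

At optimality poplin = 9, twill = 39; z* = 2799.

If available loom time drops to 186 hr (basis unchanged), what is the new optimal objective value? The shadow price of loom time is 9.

2745

Δb = -6, so new z* = 2799 + (9)·(-6) = 2799 − 54 = 2745.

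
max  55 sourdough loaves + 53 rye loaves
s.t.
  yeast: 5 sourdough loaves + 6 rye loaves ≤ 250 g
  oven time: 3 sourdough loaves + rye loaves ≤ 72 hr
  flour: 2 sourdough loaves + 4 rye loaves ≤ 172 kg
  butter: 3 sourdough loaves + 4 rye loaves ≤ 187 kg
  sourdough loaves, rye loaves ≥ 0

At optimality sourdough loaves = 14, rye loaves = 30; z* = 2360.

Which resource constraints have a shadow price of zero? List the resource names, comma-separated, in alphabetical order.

butter, flour

yeast: 250/250 (binding)
oven time: 72/72 (binding)
flour: 148/172 (slack 24)
butter: 162/187 (slack 25)
By complementary slackness, a constraint with positive slack has shadow price 0 → butter, flour.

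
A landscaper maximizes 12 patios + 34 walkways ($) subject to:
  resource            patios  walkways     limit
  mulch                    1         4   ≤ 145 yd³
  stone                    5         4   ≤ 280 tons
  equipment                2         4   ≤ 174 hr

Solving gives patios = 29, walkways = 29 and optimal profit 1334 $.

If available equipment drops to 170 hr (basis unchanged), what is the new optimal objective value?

Binding: mulch and equipment. Non-binding: stone (19 unused).
By complementary slackness, y = 0 for the non-binding constraint.
From A_Bᵀ y = c: 1·y_mulch + 2·y_equipment = 12; 4·y_mulch + 4·y_equipment = 34.
This yields shadow prices y_mulch = 5, y_equipment = 3.5.
Δz = y_equipment·Δb = 3.5 × (-4) = -14, so new z* = 1334 − 14 = 1320.

1320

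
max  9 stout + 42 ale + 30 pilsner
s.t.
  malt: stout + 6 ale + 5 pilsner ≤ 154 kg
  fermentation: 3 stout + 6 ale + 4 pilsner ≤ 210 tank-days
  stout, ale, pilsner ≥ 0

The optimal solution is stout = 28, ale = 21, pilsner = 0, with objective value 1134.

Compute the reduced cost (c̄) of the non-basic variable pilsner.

At the optimum: malt uses 154 of 154 (binding); fermentation uses 210 of 210 (binding).
From A_Bᵀ y = c: 1·y_malt + 3·y_fermentation = 9; 6·y_malt + 6·y_fermentation = 42.
→ y_malt = 6 and y_fermentation = 1.
Reduced cost of pilsner: c₃ − yᵀa₃ = 30 − (6·5 + 1·4) = 30 − 34 = -4.

-4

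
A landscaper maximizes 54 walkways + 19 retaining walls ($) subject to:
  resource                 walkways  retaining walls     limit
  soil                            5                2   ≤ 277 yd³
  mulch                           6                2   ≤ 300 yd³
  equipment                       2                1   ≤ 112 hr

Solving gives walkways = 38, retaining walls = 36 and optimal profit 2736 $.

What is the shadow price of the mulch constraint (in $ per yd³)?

8

Check each constraint at x*: soil 262/277 (slack 15); mulch 300/300 (tight); equipment 112/112 (tight).
Since soil is not tight, its dual is 0.
The binding rows give the dual system: 6·y_mulch + 2·y_equipment = 54 and 2·y_mulch + 1·y_equipment = 19.
→ y_mulch = 8 and y_equipment = 3.
Shadow price of mulch = 8.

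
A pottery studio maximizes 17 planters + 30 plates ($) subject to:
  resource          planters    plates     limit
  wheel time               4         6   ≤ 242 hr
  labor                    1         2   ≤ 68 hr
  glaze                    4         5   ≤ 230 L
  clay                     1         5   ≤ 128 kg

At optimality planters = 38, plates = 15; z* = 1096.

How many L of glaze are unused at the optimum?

3

glaze used = 4·38 + 5·15 = 227; slack = 230 − 227 = 3.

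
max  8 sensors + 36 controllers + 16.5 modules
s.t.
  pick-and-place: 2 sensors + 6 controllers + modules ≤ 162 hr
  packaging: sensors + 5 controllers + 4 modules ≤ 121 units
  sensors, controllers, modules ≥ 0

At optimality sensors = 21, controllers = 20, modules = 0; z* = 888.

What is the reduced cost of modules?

Check each constraint at x*: pick-and-place 162/162 (tight); packaging 121/121 (tight).
The binding rows give the dual system: 2·y_pick-and-place + 1·y_packaging = 8 and 6·y_pick-and-place + 5·y_packaging = 36.
This yields shadow prices y_pick-and-place = 1, y_packaging = 6.
Reduced cost of modules: c₃ − yᵀa₃ = 16.5 − (1·1 + 6·4) = 16.5 − 25 = -8.5.

-8.5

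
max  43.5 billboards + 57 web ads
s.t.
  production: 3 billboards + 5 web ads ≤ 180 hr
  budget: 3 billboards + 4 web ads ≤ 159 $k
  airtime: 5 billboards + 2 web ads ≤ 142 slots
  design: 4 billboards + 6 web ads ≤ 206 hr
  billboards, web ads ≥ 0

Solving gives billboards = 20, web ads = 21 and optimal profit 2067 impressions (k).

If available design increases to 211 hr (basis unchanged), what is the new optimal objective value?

At the optimum: production uses 165 of 180 (slack = 15); budget uses 144 of 159 (slack = 15); airtime uses 142 of 142 (binding); design uses 206 of 206 (binding).
Slack constraints have shadow price 0 (complementary slackness).
Dual feasibility on the basic columns requires 5·y_airtime + 4·y_design = 43.5, 2·y_airtime + 6·y_design = 57.
→ y_airtime = 1.5 and y_design = 9.
Δz = y_design·Δb = 9 × (5) = 45, so new z* = 2067 + 45 = 2112.

2112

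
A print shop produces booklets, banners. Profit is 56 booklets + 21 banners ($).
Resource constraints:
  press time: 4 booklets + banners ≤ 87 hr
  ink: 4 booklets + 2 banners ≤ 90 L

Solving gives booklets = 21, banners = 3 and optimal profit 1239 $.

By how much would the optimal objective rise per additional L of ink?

7

At the optimum: press time uses 87 of 87 (binding); ink uses 90 of 90 (binding).
From A_Bᵀ y = c: 4·y_press time + 4·y_ink = 56; 1·y_press time + 2·y_ink = 21.
→ y_press time = 7 and y_ink = 7.
Shadow price of ink = 7.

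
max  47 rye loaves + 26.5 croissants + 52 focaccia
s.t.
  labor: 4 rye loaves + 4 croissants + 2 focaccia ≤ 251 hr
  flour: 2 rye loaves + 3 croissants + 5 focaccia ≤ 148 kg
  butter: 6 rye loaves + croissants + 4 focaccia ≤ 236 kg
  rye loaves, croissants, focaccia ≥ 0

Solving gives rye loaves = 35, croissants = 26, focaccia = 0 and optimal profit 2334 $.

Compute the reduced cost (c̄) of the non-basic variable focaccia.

At the optimum: labor uses 244 of 251 (slack = 7); flour uses 148 of 148 (binding); butter uses 236 of 236 (binding).
Slack constraints have shadow price 0 (complementary slackness).
The binding rows give the dual system: 2·y_flour + 6·y_butter = 47 and 3·y_flour + 1·y_butter = 26.5.
Solving: y_flour = 7, y_butter = 5.5.
Reduced cost of focaccia: c₃ − yᵀa₃ = 52 − (7·5 + 5.5·4) = 52 − 57 = -5.

-5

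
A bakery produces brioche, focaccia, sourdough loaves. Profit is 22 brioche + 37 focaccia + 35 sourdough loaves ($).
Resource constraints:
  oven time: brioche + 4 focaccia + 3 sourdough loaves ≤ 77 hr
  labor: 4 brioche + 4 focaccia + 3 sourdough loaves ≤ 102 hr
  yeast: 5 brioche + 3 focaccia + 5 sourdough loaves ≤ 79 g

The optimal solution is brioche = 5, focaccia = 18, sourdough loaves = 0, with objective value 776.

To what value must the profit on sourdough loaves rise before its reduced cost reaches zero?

Check each constraint at x*: oven time 77/77 (tight); labor 92/102 (slack 10); yeast 79/79 (tight).
Since labor is not tight, its dual is 0.
Dual feasibility on the basic columns requires 1·y_oven time + 5·y_yeast = 22, 4·y_oven time + 3·y_yeast = 37.
→ y_oven time = 7 and y_yeast = 3.
sourdough loaves enters the basis when its profit ≥ yᵀa₃ = 7·3 + 3·5 = 36.

36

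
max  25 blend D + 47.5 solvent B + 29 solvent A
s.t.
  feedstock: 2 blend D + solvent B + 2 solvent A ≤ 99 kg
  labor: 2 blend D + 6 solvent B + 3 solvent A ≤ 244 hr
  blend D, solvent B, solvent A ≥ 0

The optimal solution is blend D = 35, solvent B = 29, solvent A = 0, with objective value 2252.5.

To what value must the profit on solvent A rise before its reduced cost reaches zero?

32

Both feedstock and labor are binding at x*.
The binding rows give the dual system: 2·y_feedstock + 2·y_labor = 25 and 1·y_feedstock + 6·y_labor = 47.5.
Solving: y_feedstock = 5.5, y_labor = 7.
solvent A enters the basis when its profit ≥ yᵀa₃ = 5.5·2 + 7·3 = 32.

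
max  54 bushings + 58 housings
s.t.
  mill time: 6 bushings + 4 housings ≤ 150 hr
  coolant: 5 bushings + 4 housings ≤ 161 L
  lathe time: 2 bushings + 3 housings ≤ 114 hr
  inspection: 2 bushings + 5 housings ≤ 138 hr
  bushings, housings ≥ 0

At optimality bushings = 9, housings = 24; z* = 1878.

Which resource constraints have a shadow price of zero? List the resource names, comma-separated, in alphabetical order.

mill time: 150/150 (binding)
coolant: 141/161 (slack 20)
lathe time: 90/114 (slack 24)
inspection: 138/138 (binding)
By complementary slackness, a constraint with positive slack has shadow price 0 → coolant, lathe time.

coolant, lathe time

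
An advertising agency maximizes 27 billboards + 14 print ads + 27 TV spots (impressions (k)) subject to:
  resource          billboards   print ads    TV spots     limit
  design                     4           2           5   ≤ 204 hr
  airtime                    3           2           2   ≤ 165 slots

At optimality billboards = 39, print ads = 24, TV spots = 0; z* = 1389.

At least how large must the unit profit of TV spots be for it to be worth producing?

32

Check each constraint at x*: design 204/204 (tight); airtime 165/165 (tight).
The binding rows give the dual system: 4·y_design + 3·y_airtime = 27 and 2·y_design + 2·y_airtime = 14.
→ y_design = 6 and y_airtime = 1.
TV spots enters the basis when its profit ≥ yᵀa₃ = 6·5 + 1·2 = 32.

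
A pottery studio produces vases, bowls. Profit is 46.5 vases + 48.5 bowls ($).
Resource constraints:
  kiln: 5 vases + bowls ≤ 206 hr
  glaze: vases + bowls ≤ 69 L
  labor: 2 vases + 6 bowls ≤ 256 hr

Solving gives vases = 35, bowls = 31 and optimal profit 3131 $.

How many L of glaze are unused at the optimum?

glaze used = 1·35 + 1·31 = 66; slack = 69 − 66 = 3.

3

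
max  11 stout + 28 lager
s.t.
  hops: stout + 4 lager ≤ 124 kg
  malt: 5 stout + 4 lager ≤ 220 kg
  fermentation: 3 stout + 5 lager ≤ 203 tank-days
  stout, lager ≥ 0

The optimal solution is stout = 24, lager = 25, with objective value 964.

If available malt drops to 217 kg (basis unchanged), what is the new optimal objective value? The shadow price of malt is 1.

Δb = -3, so new z* = 964 + (1)·(-3) = 964 − 3 = 961.

961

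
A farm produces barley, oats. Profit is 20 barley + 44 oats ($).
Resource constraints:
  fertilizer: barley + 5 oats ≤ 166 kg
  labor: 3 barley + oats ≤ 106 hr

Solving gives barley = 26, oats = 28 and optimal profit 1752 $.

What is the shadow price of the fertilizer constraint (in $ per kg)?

8

At the optimum: fertilizer uses 166 of 166 (binding); labor uses 106 of 106 (binding).
From A_Bᵀ y = c: 1·y_fertilizer + 3·y_labor = 20; 5·y_fertilizer + 1·y_labor = 44.
→ y_fertilizer = 8 and y_labor = 4.
Shadow price of fertilizer = 8.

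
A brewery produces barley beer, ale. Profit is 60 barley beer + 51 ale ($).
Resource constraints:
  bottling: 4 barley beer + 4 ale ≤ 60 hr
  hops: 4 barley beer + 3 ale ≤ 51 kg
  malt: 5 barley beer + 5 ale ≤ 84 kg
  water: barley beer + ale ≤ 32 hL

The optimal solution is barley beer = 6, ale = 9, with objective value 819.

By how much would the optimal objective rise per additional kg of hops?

9

Binding: bottling and hops. Non-binding: malt (9 unused), water (17 unused).
By complementary slackness, y = 0 for the non-binding constraints.
The binding rows give the dual system: 4·y_bottling + 4·y_hops = 60 and 4·y_bottling + 3·y_hops = 51.
This yields shadow prices y_bottling = 6, y_hops = 9.
Shadow price of hops = 9.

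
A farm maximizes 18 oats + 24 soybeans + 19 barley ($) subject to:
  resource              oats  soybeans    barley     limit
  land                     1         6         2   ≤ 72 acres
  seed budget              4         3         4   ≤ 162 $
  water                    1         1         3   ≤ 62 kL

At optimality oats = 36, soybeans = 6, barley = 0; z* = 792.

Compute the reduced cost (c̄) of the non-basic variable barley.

Check each constraint at x*: land 72/72 (tight); seed budget 162/162 (tight); water 42/62 (slack 20).
By complementary slackness, y = 0 for the non-binding constraint.
From A_Bᵀ y = c: 1·y_land + 4·y_seed budget = 18; 6·y_land + 3·y_seed budget = 24.
This yields shadow prices y_land = 2, y_seed budget = 4.
Reduced cost of barley: c₃ − yᵀa₃ = 19 − (2·2 + 4·4) = 19 − 20 = -1.

-1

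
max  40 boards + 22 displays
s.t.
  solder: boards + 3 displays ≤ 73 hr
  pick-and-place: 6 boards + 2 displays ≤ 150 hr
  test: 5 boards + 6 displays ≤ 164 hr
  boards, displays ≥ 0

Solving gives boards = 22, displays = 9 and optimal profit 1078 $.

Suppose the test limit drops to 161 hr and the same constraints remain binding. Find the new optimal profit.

1072

Check each constraint at x*: solder 49/73 (slack 24); pick-and-place 150/150 (tight); test 164/164 (tight).
Since solder is not tight, its dual is 0.
The binding rows give the dual system: 6·y_pick-and-place + 5·y_test = 40 and 2·y_pick-and-place + 6·y_test = 22.
→ y_pick-and-place = 5 and y_test = 2.
Δz = y_test·Δb = 2 × (-3) = -6, so new z* = 1078 − 6 = 1072.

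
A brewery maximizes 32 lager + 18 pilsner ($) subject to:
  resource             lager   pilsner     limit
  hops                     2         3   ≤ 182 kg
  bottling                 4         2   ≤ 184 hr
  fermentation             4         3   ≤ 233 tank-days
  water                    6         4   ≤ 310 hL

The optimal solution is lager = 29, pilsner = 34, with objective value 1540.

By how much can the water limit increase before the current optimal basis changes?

Binding constraints: bottling, water. The basis is B = [[4,2],[6,4]] with det 4.
Per unit increase in water, x* moves by d = (-0.5, 1).
The basis stays optimal until hops becomes binding; allowable increase = 11 hL.

11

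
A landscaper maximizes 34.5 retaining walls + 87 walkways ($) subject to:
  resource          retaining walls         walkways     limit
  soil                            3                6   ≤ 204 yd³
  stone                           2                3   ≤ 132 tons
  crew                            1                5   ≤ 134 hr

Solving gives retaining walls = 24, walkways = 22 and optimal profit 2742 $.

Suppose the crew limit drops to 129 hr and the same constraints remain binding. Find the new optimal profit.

Check each constraint at x*: soil 204/204 (tight); stone 114/132 (slack 18); crew 134/134 (tight).
Since stone is not tight, its dual is 0.
From A_Bᵀ y = c: 3·y_soil + 1·y_crew = 34.5; 6·y_soil + 5·y_crew = 87.
Solving: y_soil = 9.5, y_crew = 6.
Δz = y_crew·Δb = 6 × (-5) = -30, so new z* = 2742 − 30 = 2712.

2712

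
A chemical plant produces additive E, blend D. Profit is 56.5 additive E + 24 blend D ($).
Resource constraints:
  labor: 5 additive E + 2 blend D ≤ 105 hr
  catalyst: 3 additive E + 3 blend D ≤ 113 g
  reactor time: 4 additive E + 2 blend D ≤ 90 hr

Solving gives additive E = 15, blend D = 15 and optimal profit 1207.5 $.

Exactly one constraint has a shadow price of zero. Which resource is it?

labor: 105/105 (binding)
catalyst: 90/113 (slack 23)
reactor time: 90/90 (binding)
By complementary slackness, a constraint with positive slack has shadow price 0 → catalyst.

catalyst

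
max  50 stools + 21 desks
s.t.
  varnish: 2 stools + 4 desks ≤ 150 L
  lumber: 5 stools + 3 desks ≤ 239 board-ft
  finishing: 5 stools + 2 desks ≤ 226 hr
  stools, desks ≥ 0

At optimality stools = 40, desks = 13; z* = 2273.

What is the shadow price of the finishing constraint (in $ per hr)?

9

At the optimum: varnish uses 132 of 150 (slack = 18); lumber uses 239 of 239 (binding); finishing uses 226 of 226 (binding).
Since varnish is not tight, its dual is 0.
Dual feasibility on the basic columns requires 5·y_lumber + 5·y_finishing = 50, 3·y_lumber + 2·y_finishing = 21.
This yields shadow prices y_lumber = 1, y_finishing = 9.
Shadow price of finishing = 9.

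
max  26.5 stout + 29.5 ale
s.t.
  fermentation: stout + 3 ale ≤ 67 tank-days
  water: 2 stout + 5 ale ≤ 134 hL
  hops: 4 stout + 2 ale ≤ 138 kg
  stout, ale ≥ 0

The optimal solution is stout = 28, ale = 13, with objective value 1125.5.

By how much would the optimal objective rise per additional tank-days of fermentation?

6.5

Check each constraint at x*: fermentation 67/67 (tight); water 121/134 (slack 13); hops 138/138 (tight).
Since water is not tight, its dual is 0.
From A_Bᵀ y = c: 1·y_fermentation + 4·y_hops = 26.5; 3·y_fermentation + 2·y_hops = 29.5.
→ y_fermentation = 6.5 and y_hops = 5.
Shadow price of fermentation = 6.5.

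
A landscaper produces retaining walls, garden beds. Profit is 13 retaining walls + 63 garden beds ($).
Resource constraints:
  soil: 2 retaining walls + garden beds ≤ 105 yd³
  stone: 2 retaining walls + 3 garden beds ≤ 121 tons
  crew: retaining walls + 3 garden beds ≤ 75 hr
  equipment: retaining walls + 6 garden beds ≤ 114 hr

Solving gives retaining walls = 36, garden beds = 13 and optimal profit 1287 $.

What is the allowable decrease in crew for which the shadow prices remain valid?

Binding constraints: crew, equipment. The basis is B = [[1,3],[1,6]] with det 3.
Per unit decrease in crew, x* moves by d = (-2, 0.3333).
The basis stays optimal until retaining walls reaches 0; allowable decrease = 18 hr.

18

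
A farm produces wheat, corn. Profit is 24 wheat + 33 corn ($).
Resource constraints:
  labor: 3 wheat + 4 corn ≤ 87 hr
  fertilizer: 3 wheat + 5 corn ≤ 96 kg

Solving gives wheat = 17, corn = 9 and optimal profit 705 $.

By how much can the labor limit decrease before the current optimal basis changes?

Binding constraints: labor, fertilizer. The basis is B = [[3,4],[3,5]] with det 3.
Per unit decrease in labor, x* moves by d = (-1.6667, 1).
The basis stays optimal until wheat reaches 0; allowable decrease = 10.2 hr.

10.2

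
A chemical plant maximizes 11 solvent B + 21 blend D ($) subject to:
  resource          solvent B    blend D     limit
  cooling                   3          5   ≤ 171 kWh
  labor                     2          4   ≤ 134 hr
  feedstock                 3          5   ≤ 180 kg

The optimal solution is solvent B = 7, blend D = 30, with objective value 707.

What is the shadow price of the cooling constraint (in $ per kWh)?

Binding: cooling and labor. Non-binding: feedstock (9 unused).
Since feedstock is not tight, its dual is 0.
The binding rows give the dual system: 3·y_cooling + 2·y_labor = 11 and 5·y_cooling + 4·y_labor = 21.
→ y_cooling = 1 and y_labor = 4.
Shadow price of cooling = 1.

1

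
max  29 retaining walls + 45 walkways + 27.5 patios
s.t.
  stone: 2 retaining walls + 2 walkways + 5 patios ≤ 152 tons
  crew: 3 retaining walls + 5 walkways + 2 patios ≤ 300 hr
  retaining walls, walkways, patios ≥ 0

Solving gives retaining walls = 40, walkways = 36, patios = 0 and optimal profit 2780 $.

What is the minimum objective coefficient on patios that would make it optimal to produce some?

28.5

At the optimum: stone uses 152 of 152 (binding); crew uses 300 of 300 (binding).
The binding rows give the dual system: 2·y_stone + 3·y_crew = 29 and 2·y_stone + 5·y_crew = 45.
Solving: y_stone = 2.5, y_crew = 8.
patios enters the basis when its profit ≥ yᵀa₃ = 2.5·5 + 8·2 = 28.5.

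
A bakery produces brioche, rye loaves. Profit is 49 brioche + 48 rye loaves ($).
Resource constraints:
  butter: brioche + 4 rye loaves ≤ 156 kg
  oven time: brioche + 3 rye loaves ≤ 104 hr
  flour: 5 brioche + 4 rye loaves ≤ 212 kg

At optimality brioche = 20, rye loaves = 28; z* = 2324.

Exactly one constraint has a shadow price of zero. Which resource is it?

butter: 132/156 (slack 24)
oven time: 104/104 (binding)
flour: 212/212 (binding)
By complementary slackness, a constraint with positive slack has shadow price 0 → butter.

butter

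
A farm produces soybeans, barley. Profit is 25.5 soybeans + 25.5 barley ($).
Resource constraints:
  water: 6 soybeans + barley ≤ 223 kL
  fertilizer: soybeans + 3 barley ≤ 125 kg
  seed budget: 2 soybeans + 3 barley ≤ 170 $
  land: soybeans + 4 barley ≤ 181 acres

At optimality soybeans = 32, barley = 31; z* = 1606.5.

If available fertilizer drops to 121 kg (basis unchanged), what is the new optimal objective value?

Check each constraint at x*: water 223/223 (tight); fertilizer 125/125 (tight); seed budget 157/170 (slack 13); land 156/181 (slack 25).
Since seed budget, land are not tight, their duals are 0.
Dual feasibility on the basic columns requires 6·y_water + 1·y_fertilizer = 25.5, 1·y_water + 3·y_fertilizer = 25.5.
This yields shadow prices y_water = 3, y_fertilizer = 7.5.
Δz = y_fertilizer·Δb = 7.5 × (-4) = -30, so new z* = 1606.5 − 30 = 1576.5.

1576.5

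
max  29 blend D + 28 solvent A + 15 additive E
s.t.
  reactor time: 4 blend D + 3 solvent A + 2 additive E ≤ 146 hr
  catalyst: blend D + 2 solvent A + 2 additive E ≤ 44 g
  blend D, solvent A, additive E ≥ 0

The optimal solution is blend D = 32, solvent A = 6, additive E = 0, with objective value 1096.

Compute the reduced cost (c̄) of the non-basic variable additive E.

At the optimum: reactor time uses 146 of 146 (binding); catalyst uses 44 of 44 (binding).
From A_Bᵀ y = c: 4·y_reactor time + 1·y_catalyst = 29; 3·y_reactor time + 2·y_catalyst = 28.
→ y_reactor time = 6 and y_catalyst = 5.
Reduced cost of additive E: c₃ − yᵀa₃ = 15 − (6·2 + 5·2) = 15 − 22 = -7.

-7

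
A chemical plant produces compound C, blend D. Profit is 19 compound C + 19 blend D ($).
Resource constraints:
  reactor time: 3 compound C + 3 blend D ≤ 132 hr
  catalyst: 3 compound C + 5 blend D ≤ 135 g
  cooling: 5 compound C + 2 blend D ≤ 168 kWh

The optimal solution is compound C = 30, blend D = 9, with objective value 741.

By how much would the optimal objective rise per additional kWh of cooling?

2

Binding: catalyst and cooling. Non-binding: reactor time (15 unused).
By complementary slackness, y = 0 for the non-binding constraint.
Dual feasibility on the basic columns requires 3·y_catalyst + 5·y_cooling = 19, 5·y_catalyst + 2·y_cooling = 19.
→ y_catalyst = 3 and y_cooling = 2.
Shadow price of cooling = 2.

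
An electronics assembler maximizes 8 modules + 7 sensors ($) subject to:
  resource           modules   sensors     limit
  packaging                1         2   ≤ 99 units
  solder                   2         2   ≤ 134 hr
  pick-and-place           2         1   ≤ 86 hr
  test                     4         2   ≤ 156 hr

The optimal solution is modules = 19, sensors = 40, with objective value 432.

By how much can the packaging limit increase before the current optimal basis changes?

24

Binding constraints: packaging, test. The basis is B = [[1,2],[4,2]] with det -6.
Per unit increase in packaging, x* moves by d = (-0.3333, 0.6667).
The basis stays optimal until solder becomes binding; allowable increase = 24 units.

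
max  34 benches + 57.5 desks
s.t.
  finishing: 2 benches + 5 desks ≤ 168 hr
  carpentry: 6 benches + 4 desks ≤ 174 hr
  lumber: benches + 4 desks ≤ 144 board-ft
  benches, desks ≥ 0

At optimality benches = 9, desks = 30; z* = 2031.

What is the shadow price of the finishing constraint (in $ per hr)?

9.5

Check each constraint at x*: finishing 168/168 (tight); carpentry 174/174 (tight); lumber 129/144 (slack 15).
By complementary slackness, y = 0 for the non-binding constraint.
The binding rows give the dual system: 2·y_finishing + 6·y_carpentry = 34 and 5·y_finishing + 4·y_carpentry = 57.5.
This yields shadow prices y_finishing = 9.5, y_carpentry = 2.5.
Shadow price of finishing = 9.5.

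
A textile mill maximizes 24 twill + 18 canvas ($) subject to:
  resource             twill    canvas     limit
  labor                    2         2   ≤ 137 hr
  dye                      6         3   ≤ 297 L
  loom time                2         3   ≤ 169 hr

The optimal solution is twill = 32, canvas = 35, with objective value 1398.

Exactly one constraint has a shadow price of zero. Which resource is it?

labor: 134/137 (slack 3)
dye: 297/297 (binding)
loom time: 169/169 (binding)
By complementary slackness, a constraint with positive slack has shadow price 0 → labor.

labor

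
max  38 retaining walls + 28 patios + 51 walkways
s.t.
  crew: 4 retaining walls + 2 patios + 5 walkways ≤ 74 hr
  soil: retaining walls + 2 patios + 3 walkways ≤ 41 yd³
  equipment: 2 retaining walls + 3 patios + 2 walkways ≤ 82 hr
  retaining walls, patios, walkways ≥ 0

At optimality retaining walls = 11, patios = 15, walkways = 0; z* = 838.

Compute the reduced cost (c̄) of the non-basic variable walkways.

-7

Check each constraint at x*: crew 74/74 (tight); soil 41/41 (tight); equipment 67/82 (slack 15).
Since equipment is not tight, its dual is 0.
Dual feasibility on the basic columns requires 4·y_crew + 1·y_soil = 38, 2·y_crew + 2·y_soil = 28.
→ y_crew = 8 and y_soil = 6.
Reduced cost of walkways: c₃ − yᵀa₃ = 51 − (8·5 + 6·3) = 51 − 58 = -7.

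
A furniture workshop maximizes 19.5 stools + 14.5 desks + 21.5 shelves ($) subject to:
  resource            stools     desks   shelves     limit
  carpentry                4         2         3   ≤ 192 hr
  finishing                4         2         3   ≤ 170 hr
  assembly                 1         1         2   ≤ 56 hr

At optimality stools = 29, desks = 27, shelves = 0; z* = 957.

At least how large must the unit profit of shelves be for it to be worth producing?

26.5

Check each constraint at x*: carpentry 170/192 (slack 22); finishing 170/170 (tight); assembly 56/56 (tight).
By complementary slackness, y = 0 for the non-binding constraint.
From A_Bᵀ y = c: 4·y_finishing + 1·y_assembly = 19.5; 2·y_finishing + 1·y_assembly = 14.5.
Solving: y_finishing = 2.5, y_assembly = 9.5.
shelves enters the basis when its profit ≥ yᵀa₃ = 2.5·3 + 9.5·2 = 26.5.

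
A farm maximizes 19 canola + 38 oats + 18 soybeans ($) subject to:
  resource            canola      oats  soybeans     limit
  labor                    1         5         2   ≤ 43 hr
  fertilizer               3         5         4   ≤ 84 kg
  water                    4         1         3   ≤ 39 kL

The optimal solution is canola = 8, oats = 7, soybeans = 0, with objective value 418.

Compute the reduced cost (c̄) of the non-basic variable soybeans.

-5

Binding: labor and water. Non-binding: fertilizer (25 unused).
Since fertilizer is not tight, its dual is 0.
From A_Bᵀ y = c: 1·y_labor + 4·y_water = 19; 5·y_labor + 1·y_water = 38.
Solving: y_labor = 7, y_water = 3.
Reduced cost of soybeans: c₃ − yᵀa₃ = 18 − (7·2 + 3·3) = 18 − 23 = -5.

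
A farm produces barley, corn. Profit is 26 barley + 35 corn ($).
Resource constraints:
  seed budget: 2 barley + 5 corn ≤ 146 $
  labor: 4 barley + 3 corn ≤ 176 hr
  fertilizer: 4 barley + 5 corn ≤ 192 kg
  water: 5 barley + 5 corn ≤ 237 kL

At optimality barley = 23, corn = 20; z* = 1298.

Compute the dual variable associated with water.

0

Binding: seed budget and fertilizer. Non-binding: labor (24 unused), water (22 unused).
Slack constraints have shadow price 0 (complementary slackness).
Dual feasibility on the basic columns requires 2·y_seed budget + 4·y_fertilizer = 26, 5·y_seed budget + 5·y_fertilizer = 35.
This yields shadow prices y_seed budget = 1, y_fertilizer = 6.
Shadow price of water = 0.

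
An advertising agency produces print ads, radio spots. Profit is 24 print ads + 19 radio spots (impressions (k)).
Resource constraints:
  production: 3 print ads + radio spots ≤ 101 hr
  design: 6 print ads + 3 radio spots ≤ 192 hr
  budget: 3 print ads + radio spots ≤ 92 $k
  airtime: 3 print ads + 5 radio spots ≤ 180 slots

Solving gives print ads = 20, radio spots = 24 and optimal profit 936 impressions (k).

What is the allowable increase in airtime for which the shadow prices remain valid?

140

Binding constraints: design, airtime. The basis is B = [[6,3],[3,5]] with det 21.
Per unit increase in airtime, x* moves by d = (-0.1429, 0.2857).
The basis stays optimal until print ads reaches 0; allowable increase = 140 slots.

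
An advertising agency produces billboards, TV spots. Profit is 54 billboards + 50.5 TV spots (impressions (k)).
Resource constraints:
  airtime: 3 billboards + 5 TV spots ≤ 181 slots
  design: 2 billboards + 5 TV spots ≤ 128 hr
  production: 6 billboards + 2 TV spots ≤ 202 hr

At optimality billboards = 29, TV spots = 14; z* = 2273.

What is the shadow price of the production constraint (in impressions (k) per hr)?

6.5

Check each constraint at x*: airtime 157/181 (slack 24); design 128/128 (tight); production 202/202 (tight).
Since airtime is not tight, its dual is 0.
From A_Bᵀ y = c: 2·y_design + 6·y_production = 54; 5·y_design + 2·y_production = 50.5.
This yields shadow prices y_design = 7.5, y_production = 6.5.
Shadow price of production = 6.5.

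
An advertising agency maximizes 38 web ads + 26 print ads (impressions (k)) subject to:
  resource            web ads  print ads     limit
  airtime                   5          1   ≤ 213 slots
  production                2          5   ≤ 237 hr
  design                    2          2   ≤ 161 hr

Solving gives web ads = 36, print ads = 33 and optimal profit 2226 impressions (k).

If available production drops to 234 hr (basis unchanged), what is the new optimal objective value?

Binding: airtime and production. Non-binding: design (23 unused).
By complementary slackness, y = 0 for the non-binding constraint.
Dual feasibility on the basic columns requires 5·y_airtime + 2·y_production = 38, 1·y_airtime + 5·y_production = 26.
This yields shadow prices y_airtime = 6, y_production = 4.
Δz = y_production·Δb = 4 × (-3) = -12, so new z* = 2226 − 12 = 2214.

2214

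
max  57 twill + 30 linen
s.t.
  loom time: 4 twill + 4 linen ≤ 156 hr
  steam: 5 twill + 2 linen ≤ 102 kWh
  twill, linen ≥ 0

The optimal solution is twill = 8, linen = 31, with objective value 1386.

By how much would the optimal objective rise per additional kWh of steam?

9

Check each constraint at x*: loom time 156/156 (tight); steam 102/102 (tight).
The binding rows give the dual system: 4·y_loom time + 5·y_steam = 57 and 4·y_loom time + 2·y_steam = 30.
→ y_loom time = 3 and y_steam = 9.
Shadow price of steam = 9.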